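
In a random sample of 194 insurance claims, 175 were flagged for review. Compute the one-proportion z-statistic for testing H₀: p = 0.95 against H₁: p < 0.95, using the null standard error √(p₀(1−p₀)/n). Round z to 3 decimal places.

p̂ = 175/194 = 0.90206.
SE₀ = √(0.95·0.05/194) = 0.015648.
z = (0.90206 − 0.95)/0.015648 = -0.04794/0.015648 = -3.064.

z = -3.064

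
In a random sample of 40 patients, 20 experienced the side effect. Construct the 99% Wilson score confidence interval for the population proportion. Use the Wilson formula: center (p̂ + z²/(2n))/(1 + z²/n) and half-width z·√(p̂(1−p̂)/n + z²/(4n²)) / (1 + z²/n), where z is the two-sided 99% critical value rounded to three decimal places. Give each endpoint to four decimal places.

Here p̂ = 20/40 = 0.50000 and z = 2.576 (z² = 6.635776).
1 + z²/n = 1.165894.
Center = (0.50000 + 0.082947)/1.165894 = 0.50000.
Radicand: p̂(1−p̂)/n + z²/(4n²) = 0.006250000 + 0.001036840 = 0.007286840.
Half-width = z·√(radicand)/denom = 2.576·0.085363/1.165894 = 0.18861.
So the interval runs from 0.3114 to 0.6886.

(0.3114, 0.6886)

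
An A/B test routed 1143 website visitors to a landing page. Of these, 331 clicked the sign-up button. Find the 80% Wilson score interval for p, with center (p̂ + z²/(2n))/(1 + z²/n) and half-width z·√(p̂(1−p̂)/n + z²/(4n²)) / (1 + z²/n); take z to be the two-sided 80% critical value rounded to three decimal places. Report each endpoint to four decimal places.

(0.2727, 0.3071)

p̂ = 331/1143 = 0.28959; z = 1.282, so z² = 1.643524.
1 + z²/n = 1.001438.
Center = (0.28959 + 0.000719)/1.001438 = 0.28989.
Radicand: p̂(1−p̂)/n + z²/(4n²) = 0.000179989 + 0.000000315 = 0.000180304.
Half-width = 1.282·√0.000180304/1.001438 = 0.01719.
CI: 0.28989 ± 0.01719 = (0.2727, 0.3071).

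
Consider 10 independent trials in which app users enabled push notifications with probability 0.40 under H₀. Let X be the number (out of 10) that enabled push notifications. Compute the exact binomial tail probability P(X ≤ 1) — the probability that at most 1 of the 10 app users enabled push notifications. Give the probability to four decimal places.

P = 0.0464

X is binomial with n = 10 and p = 0.40.
P(X ≤ 1) = C(10,0)·0.40^0·0.60^10 + C(10,1)·0.40^1·0.60^9.
= 0.006047 + 0.040311 = 0.0464.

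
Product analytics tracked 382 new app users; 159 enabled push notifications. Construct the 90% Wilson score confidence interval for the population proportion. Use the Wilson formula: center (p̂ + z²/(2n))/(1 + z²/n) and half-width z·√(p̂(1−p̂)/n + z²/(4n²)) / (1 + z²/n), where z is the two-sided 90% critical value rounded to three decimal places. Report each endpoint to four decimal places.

(0.3755, 0.4582)

Here p̂ = 159/382 = 0.41623 and z = 1.645 (z² = 2.706025).
Denominator 1 + z²/n = 1 + 2.706025/382 = 1.007084.
Adjusted center: (0.41623 + z²/(2n))/1.007084 = 0.41682.
Radicand: p̂(1−p̂)/n + z²/(4n²) = 0.000636080 + 0.000004636 = 0.000640716.
Half-width = 1.645·√0.000640716/1.007084 = 0.04135.
So the interval runs from 0.3755 to 0.4582.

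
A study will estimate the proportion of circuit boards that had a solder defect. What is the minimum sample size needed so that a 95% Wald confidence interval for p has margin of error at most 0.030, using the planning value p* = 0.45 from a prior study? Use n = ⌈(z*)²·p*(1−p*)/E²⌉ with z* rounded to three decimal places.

z* = 1.960 at the 95% level.
p*(1−p*) = 0.45·0.55 = 0.2475.
Required n before rounding: 3.841600 × 0.2475 / 0.030² = 1056.440.
Rounding up, n = 1057.

n = 1057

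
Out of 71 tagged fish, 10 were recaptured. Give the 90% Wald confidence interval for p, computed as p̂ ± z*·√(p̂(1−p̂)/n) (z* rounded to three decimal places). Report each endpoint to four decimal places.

(0.0729, 0.2088)

The sample proportion is 10/71 = 0.14085.
SE = √(p̂(1−p̂)/n) = √(0.121008/71) = 0.041284.
z* = 1.645 at the 90% level.
Margin of error: 1.645 × 0.041284 = 0.06791.
CI: 0.14085 ± 0.06791 = (0.0729, 0.2088).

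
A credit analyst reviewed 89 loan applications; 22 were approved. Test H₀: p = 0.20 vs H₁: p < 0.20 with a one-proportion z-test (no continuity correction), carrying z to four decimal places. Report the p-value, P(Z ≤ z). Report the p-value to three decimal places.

p-value = 0.867

With x = 22 successes in n = 89, p̂ = 0.24719.
Null standard error: √(0.20·0.80/89) = √0.001797753 = 0.042400.
z = (p̂ − p₀)/SE = (22/89 − 0.20)/0.042400 ≈ 1.1130.
p-value = P(Z ≤ z) with z = 1.1130 → 0.867.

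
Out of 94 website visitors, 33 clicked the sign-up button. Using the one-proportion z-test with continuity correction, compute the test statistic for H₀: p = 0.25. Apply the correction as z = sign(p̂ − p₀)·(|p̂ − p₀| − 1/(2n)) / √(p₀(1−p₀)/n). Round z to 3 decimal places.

The sample proportion is 33/94 = 0.35106. p̂ − p₀ = 0.101064.
1/(2n) = 0.005319.
Corrected numerator: |0.101064| − 0.005319 = 0.095745.
Under H₀, SE = √(p₀(1−p₀)/n) = √(0.25·0.75/94) = √0.001994681 = 0.044662.
z = +0.095745/0.044662 = 2.144.

z = 2.144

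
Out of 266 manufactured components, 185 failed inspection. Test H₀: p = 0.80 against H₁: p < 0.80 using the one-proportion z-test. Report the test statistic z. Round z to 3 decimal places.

z = -4.261

p̂ = 185/266 = 0.69549.
Null standard error: √(0.80·0.20/266) = √0.000601504 = 0.024526.
z = (0.69549 − 0.80)/0.024526 = -0.10451/0.024526 = -4.261.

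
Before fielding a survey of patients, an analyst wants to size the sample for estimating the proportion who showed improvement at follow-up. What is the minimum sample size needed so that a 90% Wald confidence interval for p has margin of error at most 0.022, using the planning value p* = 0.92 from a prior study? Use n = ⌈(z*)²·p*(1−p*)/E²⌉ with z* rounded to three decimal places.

n = 412

The 90% critical value is z* = 1.645.
p*(1−p*) = 0.92·0.08 = 0.0736.
Required n before rounding: 2.706025 × 0.0736 / 0.022² = 411.495.
⌈411.495⌉ = 412.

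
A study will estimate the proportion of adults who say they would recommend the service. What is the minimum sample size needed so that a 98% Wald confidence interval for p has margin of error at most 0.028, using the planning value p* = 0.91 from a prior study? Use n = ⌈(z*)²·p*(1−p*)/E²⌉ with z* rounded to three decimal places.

n = 566

For 98% confidence, z* = 2.326.
p*(1−p*) = 0.91·0.09 = 0.0819.
(z*)²·p*(1−p*)/E² = 5.410276·0.0819/0.000784 = 565.181.
⌈565.181⌉ = 566.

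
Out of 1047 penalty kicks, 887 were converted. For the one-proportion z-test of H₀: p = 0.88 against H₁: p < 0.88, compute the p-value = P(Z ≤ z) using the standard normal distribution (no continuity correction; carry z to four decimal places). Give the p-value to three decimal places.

p-value = 0.001

Sample proportion p̂ = 887/1047 = 0.84718.
SE₀ = √(0.88·0.12/1047) = 0.010043.
Test statistic (full precision, shown to 4 dp): z = (887/1047 − 0.88)/SE₀ ≈ -3.2677.
p-value = P(Z ≤ z) with z = -3.2677 → 0.001.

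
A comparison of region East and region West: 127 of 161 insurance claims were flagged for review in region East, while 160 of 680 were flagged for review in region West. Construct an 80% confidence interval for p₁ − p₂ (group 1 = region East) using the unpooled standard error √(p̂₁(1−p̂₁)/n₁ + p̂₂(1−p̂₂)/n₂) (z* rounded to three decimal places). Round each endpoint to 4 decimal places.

p̂₁ = 0.78882, p̂₂ = 0.23529, so the observed difference is 0.55353.
Unpooled SE = √(p̂₁(1−p̂₁)/n₁ + p̂₂(1−p̂₂)/n₂) = √(0.001034678 + 0.000264604) = 0.036046.
z* = 1.282 at the 80% level. Margin = 1.282·0.036046 = 0.04621.
So the interval runs from 0.5073 to 0.5997.

(0.5073, 0.5997)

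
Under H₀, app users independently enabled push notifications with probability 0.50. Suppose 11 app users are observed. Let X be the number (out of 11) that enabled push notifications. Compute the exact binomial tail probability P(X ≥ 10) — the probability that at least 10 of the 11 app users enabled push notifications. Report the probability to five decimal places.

X is binomial with n = 11 and p = 0.50.
P(X ≥ 10) = C(11,10)·0.50^10·0.50^1 + C(11,11)·0.50^11·0.50^0.
= 0.005371 + 0.000488 = 0.00586.

P = 0.00586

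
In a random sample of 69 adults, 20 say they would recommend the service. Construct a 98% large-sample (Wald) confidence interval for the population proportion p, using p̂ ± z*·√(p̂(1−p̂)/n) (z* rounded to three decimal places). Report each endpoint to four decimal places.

(0.1628, 0.4169)

The sample proportion is 20/69 = 0.28986.
Standard error of p̂: √(0.205839/69) = √0.002983175 = 0.054618.
The 98% critical value is z* = 2.326.
Margin of error: 2.326 × 0.054618 = 0.12704.
CI: 0.28986 ± 0.12704 = (0.1628, 0.4169).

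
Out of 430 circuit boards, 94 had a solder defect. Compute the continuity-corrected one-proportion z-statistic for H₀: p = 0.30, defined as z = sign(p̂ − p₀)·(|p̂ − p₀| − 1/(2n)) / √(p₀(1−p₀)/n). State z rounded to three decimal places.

p̂ = 94/430 = 0.21860. p̂ − p₀ = -0.081395.
Continuity correction 1/(2n) = 1/860 = 0.001163.
Corrected numerator: |-0.081395| − 0.001163 = 0.080232.
Under H₀, SE = √(p₀(1−p₀)/n) = √(0.30·0.70/430) = √0.000488372 = 0.022099.
z = (−)0.080232/0.022099 = -3.631.

z = -3.631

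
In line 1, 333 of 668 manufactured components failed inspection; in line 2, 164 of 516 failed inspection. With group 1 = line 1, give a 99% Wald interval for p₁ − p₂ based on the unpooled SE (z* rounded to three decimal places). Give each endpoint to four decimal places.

p̂₁ = 0.49850, p̂₂ = 0.31783, so the observed difference is 0.18067.
SE = √(0.000374248 + 0.000420182) = √0.000794430 = 0.028186.
z* = 2.576 at the 99% level. Margin = 2.576·0.028186 = 0.07261.
Interval: 0.18067 ± 0.07261 → (0.1081, 0.2533).

(0.1081, 0.2533)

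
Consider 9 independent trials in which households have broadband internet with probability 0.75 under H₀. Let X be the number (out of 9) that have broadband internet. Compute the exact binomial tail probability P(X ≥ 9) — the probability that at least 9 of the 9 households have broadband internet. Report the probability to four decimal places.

P = 0.0751

X is binomial with n = 9 and p = 0.75.
P(X ≥ 9) = C(9,9)·0.75^9·0.25^0.
= 0.075085 = 0.0751.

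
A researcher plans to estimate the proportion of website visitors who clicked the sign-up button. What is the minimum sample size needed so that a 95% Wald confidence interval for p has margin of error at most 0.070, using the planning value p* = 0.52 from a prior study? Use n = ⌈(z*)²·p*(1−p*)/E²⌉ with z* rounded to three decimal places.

n = 196

The 95% critical value is z* = 1.960.
p*(1−p*) = 0.52·0.48 = 0.2496.
Required n before rounding: 3.841600 × 0.2496 / 0.070² = 195.686.
Rounding up, n = 196.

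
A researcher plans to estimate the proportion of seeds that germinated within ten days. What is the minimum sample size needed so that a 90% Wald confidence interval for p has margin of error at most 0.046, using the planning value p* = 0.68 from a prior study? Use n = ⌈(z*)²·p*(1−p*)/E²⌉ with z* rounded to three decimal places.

n = 279

For 90% confidence, z* = 1.645.
p*(1−p*) = 0.2176.
Required n before rounding: 2.706025 × 0.2176 / 0.046² = 278.276.
⌈278.276⌉ = 279.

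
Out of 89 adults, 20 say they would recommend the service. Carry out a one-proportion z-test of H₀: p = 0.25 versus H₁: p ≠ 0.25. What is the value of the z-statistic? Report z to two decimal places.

With x = 20 successes in n = 89, p̂ = 0.22472.
Null standard error: √(0.25·0.75/89) = √0.002106742 = 0.045899.
Test statistic: z = -0.02528/0.045899 = -0.55.

z = -0.55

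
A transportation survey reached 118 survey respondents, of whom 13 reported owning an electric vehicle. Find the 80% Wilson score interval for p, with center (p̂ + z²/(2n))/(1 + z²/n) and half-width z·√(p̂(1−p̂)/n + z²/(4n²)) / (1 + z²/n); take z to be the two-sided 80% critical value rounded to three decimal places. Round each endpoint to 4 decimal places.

(0.0784, 0.1526)

Here p̂ = 13/118 = 0.11017 and z = 1.282 (z² = 1.643524).
1 + z²/n = 1.013928.
Adjusted center: (0.11017 + z²/(2n))/1.013928 = 0.11552.
Radicand: p̂(1−p̂)/n + z²/(4n²) = 0.000830781 + 0.000029509 = 0.000860290.
Half-width = 1.282·√0.000860290/1.013928 = 0.03709.
CI: 0.11552 ± 0.03709 = (0.0784, 0.1526).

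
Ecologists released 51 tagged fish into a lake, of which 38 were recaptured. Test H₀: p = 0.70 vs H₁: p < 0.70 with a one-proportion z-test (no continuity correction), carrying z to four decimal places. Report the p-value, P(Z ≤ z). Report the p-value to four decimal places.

p-value = 0.7589

The sample proportion is 38/51 = 0.74510.
Under H₀, SE = √(p₀(1−p₀)/n) = √(0.70·0.30/51) = √0.004117647 = 0.064169.
z = (p̂ − p₀)/SE = (38/51 − 0.70)/0.064169 ≈ 0.7028.
p-value = P(Z ≤ z) with z = 0.7028 → 0.7589.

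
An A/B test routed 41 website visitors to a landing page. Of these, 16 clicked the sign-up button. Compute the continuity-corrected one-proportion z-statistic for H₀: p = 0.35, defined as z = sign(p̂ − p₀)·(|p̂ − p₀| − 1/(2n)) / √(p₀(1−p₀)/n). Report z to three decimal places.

p̂ = 16/41 = 0.39024. p̂ − p₀ = 0.040244.
1/(2n) = 0.012195.
Corrected numerator: |0.040244| − 0.012195 = 0.028049.
SE₀ = √(0.35·0.65/41) = 0.074490.
z = +0.028049/0.074490 = 0.377.

z = 0.377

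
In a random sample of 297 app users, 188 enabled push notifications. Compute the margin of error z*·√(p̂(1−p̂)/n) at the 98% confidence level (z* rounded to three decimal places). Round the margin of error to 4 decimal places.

ME = 0.0651

With x = 188 successes in n = 297, p̂ = 0.63300.
SE = √(p̂(1−p̂)/n) = √(0.232312/297) = 0.027968.
For 98% confidence, z* = 2.326.
ME = 2.326·0.027968 = 0.0651.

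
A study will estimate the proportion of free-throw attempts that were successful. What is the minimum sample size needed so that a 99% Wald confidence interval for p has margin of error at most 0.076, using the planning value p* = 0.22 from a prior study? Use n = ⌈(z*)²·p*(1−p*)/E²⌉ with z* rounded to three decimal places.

n = 198

z* = 2.576 at the 99% level.
p*(1−p*) = 0.1716.
Required n before rounding: 6.635776 × 0.1716 / 0.076² = 197.143.
Rounding up, n = 198.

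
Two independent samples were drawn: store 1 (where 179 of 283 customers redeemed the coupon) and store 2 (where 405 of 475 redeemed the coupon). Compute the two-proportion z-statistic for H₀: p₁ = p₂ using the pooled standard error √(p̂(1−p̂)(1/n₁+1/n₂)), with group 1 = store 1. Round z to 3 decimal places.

z = -6.970

Sample proportions: p̂₁ = 179/283 = 0.63251 and p̂₂ = 405/475 = 0.85263.
Pooling: p̂ = 584/758 = 0.77045.
Pooled SE = √[0.1768576·0.00563883] ≈ 0.031580.
z = (p̂₁ − p̂₂)/SE = (0.63251 − 0.85263)/0.031580 = -0.22012/0.031580 = -6.970.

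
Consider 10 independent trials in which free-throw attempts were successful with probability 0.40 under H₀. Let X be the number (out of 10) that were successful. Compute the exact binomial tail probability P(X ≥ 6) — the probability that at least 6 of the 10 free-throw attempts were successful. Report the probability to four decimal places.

P = 0.1662

X ~ Binomial(n=10, p=0.40).
P(X ≥ 6) = Σ_{j=6}^{10} C(10,j)·0.40^j·0.60^{10−j}.
= 0.111477 + 0.042467 + 0.010617 + 0.001573 + 0.000105 = 0.1662.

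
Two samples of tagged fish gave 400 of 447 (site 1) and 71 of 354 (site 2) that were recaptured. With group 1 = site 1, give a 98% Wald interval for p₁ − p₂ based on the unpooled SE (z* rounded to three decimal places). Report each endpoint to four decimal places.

p̂₁ = 0.89485, p̂₂ = 0.20056, so the observed difference is 0.69429.
Unpooled SE = √(p̂₁(1−p̂₁)/n₁ + p̂₂(1−p̂₂)/n₂) = √(0.000210492 + 0.000452934) = 0.025757.
The 98% critical value is z* = 2.326. Margin = 2.326·0.025757 = 0.05991.
Interval: 0.69429 ± 0.05991 → (0.6344, 0.7542).

(0.6344, 0.7542)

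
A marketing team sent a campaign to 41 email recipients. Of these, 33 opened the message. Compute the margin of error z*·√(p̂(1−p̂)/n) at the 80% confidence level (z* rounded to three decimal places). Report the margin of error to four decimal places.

Sample proportion p̂ = 33/41 = 0.80488.
Standard error of p̂: √(0.157049/41) = √0.003830473 = 0.061891.
z* = 1.282 at the 80% level.
Margin of error = z*·SE = 1.282 × 0.061891 = 0.0793.

ME = 0.0793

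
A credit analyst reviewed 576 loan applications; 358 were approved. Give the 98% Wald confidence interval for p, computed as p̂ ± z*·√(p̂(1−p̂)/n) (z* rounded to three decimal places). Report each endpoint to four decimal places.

(0.5745, 0.6685)

With x = 358 successes in n = 576, p̂ = 0.62153.
SE = √(p̂(1−p̂)/n) = √(0.235231/576) = 0.020209.
z* = 2.326 at the 98% level.
Margin = 2.326·0.020209 = 0.04701.
So the interval runs from 0.5745 to 0.6685.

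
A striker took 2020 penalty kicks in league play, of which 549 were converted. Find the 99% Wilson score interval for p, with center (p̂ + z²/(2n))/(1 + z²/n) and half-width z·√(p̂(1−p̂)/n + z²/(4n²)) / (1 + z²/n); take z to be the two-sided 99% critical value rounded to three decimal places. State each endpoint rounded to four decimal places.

(0.2471, 0.2980)

p̂ = 549/2020 = 0.27178; z = 2.576, so z² = 6.635776.
1 + z²/n = 1.003285.
Adjusted center: (0.27178 + z²/(2n))/1.003285 = 0.27253.
Radicand: p̂(1−p̂)/n + z²/(4n²) = 0.000097979 + 0.000000407 = 0.000098386.
Half-width = z·√(radicand)/denom = 2.576·0.009919/1.003285 = 0.02547.
CI: 0.27253 ± 0.02547 = (0.2471, 0.2980).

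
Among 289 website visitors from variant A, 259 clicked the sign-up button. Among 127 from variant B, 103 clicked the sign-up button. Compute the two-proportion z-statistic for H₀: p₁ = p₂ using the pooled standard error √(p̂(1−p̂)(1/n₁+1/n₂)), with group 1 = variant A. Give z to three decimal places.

z = 2.380

p̂₁ = 259/289 = 0.89619, p̂₂ = 103/127 = 0.81102.
Pooling: p̂ = 362/416 = 0.87019.
SE = √[p̂(1−p̂)(1/n₁+1/n₂)] = √[0.87019·0.12981·(1/289+1/127)] ≈ 0.035781.
z = 0.08517/0.035781 = 2.380.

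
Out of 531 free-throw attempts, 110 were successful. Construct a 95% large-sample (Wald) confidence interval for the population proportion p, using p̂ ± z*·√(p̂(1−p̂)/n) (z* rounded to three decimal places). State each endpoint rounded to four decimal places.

(0.1727, 0.2416)

With x = 110 successes in n = 531, p̂ = 0.20716.
SE(p̂) = √(0.20716·0.79284/531) = 0.017587.
The 95% critical value is z* = 1.960.
Margin = 1.960·0.017587 = 0.03447.
CI: 0.20716 ± 0.03447 = (0.1727, 0.2416).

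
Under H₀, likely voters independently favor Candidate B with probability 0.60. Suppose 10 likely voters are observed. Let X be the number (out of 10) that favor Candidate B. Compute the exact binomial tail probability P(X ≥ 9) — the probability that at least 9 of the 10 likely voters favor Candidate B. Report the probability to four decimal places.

X ~ Binomial(n=10, p=0.60).
P(X ≥ 9) = C(10,9)·0.60^9·0.40^1 + C(10,10)·0.60^10·0.40^0.
= 0.040311 + 0.006047 = 0.0464.

P = 0.0464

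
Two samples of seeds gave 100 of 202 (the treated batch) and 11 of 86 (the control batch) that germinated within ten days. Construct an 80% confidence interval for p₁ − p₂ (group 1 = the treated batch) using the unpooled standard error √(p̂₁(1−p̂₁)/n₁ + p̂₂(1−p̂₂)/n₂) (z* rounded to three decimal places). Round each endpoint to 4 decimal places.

p̂₁ = 0.49505, p̂₂ = 0.12791, so the observed difference is 0.36714.
Unpooled SE = √(p̂₁(1−p̂₁)/n₁ + p̂₂(1−p̂₂)/n₂) = √(0.001237502 + 0.001297056) = 0.050344.
The 80% critical value is z* = 1.282. Margin = 1.282·0.050344 = 0.06454.
CI: 0.36714 ± 0.06454 = (0.3026, 0.4317).

(0.3026, 0.4317)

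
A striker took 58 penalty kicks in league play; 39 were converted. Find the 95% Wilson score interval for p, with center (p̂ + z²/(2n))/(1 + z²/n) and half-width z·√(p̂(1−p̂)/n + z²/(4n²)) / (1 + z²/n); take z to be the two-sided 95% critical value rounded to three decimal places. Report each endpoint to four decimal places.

p̂ = 39/58 = 0.67241; z = 1.960, so z² = 3.841600.
Denominator 1 + z²/n = 1 + 3.841600/58 = 1.066234.
Adjusted center: (0.67241 + z²/(2n))/1.066234 = 0.66170.
Radicand: p̂(1−p̂)/n + z²/(4n²) = 0.003797819 + 0.000285493 = 0.004083312.
Half-width = 1.960·√0.004083312/1.066234 = 0.11747.
So the interval runs from 0.5442 to 0.7792.

(0.5442, 0.7792)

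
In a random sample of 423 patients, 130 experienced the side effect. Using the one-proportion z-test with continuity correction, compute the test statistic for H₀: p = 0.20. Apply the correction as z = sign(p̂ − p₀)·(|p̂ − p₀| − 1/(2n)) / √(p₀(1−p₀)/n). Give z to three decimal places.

With x = 130 successes in n = 423, p̂ = 0.30733. p̂ − p₀ = 0.107329.
1/(2n) = 0.001182.
Corrected numerator: |0.107329| − 0.001182 = 0.106147.
Under H₀, SE = √(p₀(1−p₀)/n) = √(0.20·0.80/423) = √0.000378251 = 0.019449.
z = (+)0.106147/0.019449 = 5.458.

z = 5.458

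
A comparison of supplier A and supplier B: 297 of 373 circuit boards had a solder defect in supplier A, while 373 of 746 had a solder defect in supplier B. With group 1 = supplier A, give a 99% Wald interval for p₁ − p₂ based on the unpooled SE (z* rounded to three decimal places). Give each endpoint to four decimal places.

(0.2248, 0.3677)

p̂₁ = 0.79625, p̂₂ = 0.50000, so the observed difference is 0.29625.
SE = √(0.000434954 + 0.000335121) = √0.000770075 = 0.027750.
The 99% critical value is z* = 2.576. Margin of error = 0.07148.
Interval: 0.29625 ± 0.07148 → (0.2248, 0.3677).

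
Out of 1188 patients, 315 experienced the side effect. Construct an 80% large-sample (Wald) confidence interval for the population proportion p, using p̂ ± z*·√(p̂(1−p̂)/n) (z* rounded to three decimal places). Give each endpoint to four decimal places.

(0.2487, 0.2816)

The sample proportion is 315/1188 = 0.26515.
SE(p̂) = √(0.26515·0.73485/1188) = 0.012807.
z* = 1.282 at the 80% level.
Margin = 1.282·0.012807 = 0.01642.
Interval: 0.26515 ± 0.01642 → (0.2487, 0.2816).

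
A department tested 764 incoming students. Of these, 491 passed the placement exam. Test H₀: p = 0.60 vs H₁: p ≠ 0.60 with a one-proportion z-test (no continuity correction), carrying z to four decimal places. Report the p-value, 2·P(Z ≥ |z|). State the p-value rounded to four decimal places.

p-value = 0.0161

The sample proportion is 491/764 = 0.64267.
Under H₀, SE = √(p₀(1−p₀)/n) = √(0.60·0.40/764) = √0.000314136 = 0.017724.
z = (p̂ − p₀)/SE = (491/764 − 0.60)/0.017724 ≈ 2.4075.
p-value = 2·P(Z ≥ |z|) with z = 2.4075 → 0.0161.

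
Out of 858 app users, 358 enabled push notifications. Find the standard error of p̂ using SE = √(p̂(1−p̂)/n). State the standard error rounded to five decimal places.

Sample proportion p̂ = 358/858 = 0.41725.
p̂(1−p̂) = 0.41725·0.58275 = 0.243152.
SE = √(0.243152/858) = 0.01683.

SE = 0.01683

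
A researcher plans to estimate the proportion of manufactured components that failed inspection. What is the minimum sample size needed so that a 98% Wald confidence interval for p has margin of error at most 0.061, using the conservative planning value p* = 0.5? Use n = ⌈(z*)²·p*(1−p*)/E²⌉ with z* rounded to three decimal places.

z* = 2.326 at the 98% level.
p*(1−p*) = 0.2500.
(z*)²·p*(1−p*)/E² = 5.410276·0.2500/0.003721 = 363.496.
⌈363.496⌉ = 364.

n = 364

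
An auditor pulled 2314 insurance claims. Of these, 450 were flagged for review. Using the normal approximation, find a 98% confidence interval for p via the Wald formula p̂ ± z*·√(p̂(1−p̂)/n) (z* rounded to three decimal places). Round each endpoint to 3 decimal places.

(0.175, 0.214)

The sample proportion is 450/2314 = 0.19447.
SE = √(p̂(1−p̂)/n) = √(0.156650/2314) = 0.008228.
The 98% critical value is z* = 2.326.
Margin = 2.326·0.008228 = 0.01914.
Interval: 0.19447 ± 0.01914 → (0.175, 0.214).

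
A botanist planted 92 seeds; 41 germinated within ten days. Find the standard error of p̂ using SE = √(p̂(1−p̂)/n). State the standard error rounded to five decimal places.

SE = 0.05182

With x = 41 successes in n = 92, p̂ = 0.44565.
p̂(1−p̂) = 0.247046.
SE = √(0.247046/92) = √0.002685283 = 0.05182.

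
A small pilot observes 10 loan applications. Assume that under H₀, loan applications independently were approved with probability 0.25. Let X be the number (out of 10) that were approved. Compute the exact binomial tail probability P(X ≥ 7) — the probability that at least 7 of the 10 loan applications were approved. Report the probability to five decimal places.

P = 0.00351

X is binomial with n = 10 and p = 0.25.
P(X ≥ 7) = C(10,7)·0.25^7·0.75^3 + C(10,8)·0.25^8·0.75^2 + C(10,9)·0.25^9·0.75^1 + C(10,10)·0.25^10·0.75^0.
= 0.003090 + 0.000386 + 0.000029 + 0.000001 = 0.00351.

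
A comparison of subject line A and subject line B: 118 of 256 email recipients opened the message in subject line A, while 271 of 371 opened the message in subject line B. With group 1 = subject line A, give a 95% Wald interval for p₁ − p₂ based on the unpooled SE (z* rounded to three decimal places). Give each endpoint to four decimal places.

p̂₁ = 0.46094, p̂₂ = 0.73046, so the observed difference is -0.26952.
SE = √(0.000970602 + 0.000530698) = √0.001501300 = 0.038747.
For 95% confidence, z* = 1.960. Margin = 1.960·0.038747 = 0.07594.
CI: -0.26952 ± 0.07594 = (-0.3455, -0.1936).

(-0.3455, -0.1936)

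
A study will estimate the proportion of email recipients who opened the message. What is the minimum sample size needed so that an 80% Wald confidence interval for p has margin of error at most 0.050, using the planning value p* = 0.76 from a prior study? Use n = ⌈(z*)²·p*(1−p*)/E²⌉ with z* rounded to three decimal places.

z* = 1.282 at the 80% level.
p*(1−p*) = 0.76·0.24 = 0.1824.
Required n before rounding: 1.643524 × 0.1824 / 0.050² = 119.912.
⌈119.912⌉ = 120.

n = 120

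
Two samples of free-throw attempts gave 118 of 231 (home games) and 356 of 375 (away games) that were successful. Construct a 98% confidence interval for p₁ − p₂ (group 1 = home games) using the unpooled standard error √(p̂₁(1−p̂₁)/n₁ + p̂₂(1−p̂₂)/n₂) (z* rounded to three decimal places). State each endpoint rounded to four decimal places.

p̂₁ = 0.51082, p̂₂ = 0.94933, so the observed difference is -0.43851.
SE = √(0.001081744 + 0.000128265) = √0.001210009 = 0.034785.
The 98% critical value is z* = 2.326. Margin = 2.326·0.034785 = 0.08091.
So the interval runs from -0.5194 to -0.3576.

(-0.5194, -0.3576)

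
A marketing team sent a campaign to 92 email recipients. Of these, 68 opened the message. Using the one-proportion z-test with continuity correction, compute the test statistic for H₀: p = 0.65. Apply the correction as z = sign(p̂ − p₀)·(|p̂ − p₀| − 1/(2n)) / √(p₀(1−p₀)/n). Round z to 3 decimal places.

p̂ = 68/92 = 0.73913. p̂ − p₀ = 0.089130.
1/(2n) = 0.005435.
Corrected numerator: |0.089130| − 0.005435 = 0.083695.
Under H₀, SE = √(p₀(1−p₀)/n) = √(0.65·0.35/92) = √0.002472826 = 0.049728.
z = +0.083695/0.049728 = 1.683.

z = 1.683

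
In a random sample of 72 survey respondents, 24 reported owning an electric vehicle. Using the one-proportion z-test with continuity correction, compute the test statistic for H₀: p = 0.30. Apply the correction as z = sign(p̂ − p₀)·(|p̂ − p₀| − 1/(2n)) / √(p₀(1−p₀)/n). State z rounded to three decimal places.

With x = 24 successes in n = 72, p̂ = 0.33333. p̂ − p₀ = 0.033333.
Continuity correction 1/(2n) = 1/144 = 0.006944.
Corrected numerator: |0.033333| − 0.006944 = 0.026389.
Under H₀, SE = √(p₀(1−p₀)/n) = √(0.30·0.70/72) = √0.002916667 = 0.054006.
z = (+)0.026389/0.054006 = 0.489.

z = 0.489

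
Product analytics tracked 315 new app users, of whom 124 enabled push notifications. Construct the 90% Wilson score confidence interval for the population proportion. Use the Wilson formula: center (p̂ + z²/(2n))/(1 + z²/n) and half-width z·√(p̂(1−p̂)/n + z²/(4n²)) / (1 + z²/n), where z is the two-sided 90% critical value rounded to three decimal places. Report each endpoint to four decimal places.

(0.3495, 0.4397)

p̂ = 124/315 = 0.39365; z = 1.645, so z² = 2.706025.
Denominator 1 + z²/n = 1 + 2.706025/315 = 1.008591.
Center = (0.39365 + 0.004295)/1.008591 = 0.39456.
Radicand: p̂(1−p̂)/n + z²/(4n²) = 0.000757746 + 0.000006818 = 0.000764564.
Half-width = 1.645·√0.000764564/1.008591 = 0.04510.
Interval: 0.39456 ± 0.04510 → (0.3495, 0.4397).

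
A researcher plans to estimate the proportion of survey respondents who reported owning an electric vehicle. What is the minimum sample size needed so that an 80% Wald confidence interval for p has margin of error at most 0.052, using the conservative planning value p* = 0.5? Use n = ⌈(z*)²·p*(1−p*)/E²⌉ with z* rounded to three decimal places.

The 80% critical value is z* = 1.282.
p*(1−p*) = 0.50·0.50 = 0.2500.
Required n before rounding: 1.643524 × 0.2500 / 0.052² = 151.953.
⌈151.953⌉ = 152.

n = 152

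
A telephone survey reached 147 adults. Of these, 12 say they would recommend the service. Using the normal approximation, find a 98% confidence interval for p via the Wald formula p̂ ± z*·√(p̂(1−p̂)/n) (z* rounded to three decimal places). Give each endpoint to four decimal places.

(0.0291, 0.1342)

With x = 12 successes in n = 147, p̂ = 0.08163.
SE(p̂) = √(0.08163·0.91837/147) = 0.022583.
For 98% confidence, z* = 2.326.
Margin of error: 2.326 × 0.022583 = 0.05253.
So the interval runs from 0.0291 to 0.1342.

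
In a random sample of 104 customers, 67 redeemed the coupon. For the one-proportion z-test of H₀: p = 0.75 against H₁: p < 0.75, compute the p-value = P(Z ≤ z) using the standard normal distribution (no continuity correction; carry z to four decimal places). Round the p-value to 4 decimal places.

p-value = 0.0064

The sample proportion is 67/104 = 0.64423.
Null standard error: √(0.75·0.25/104) = √0.001802885 = 0.042460.
z = (p̂ − p₀)/SE = (67/104 − 0.75)/0.042460 ≈ -2.4910.
p-value = P(Z ≤ z) with z = -2.4910 → 0.0064.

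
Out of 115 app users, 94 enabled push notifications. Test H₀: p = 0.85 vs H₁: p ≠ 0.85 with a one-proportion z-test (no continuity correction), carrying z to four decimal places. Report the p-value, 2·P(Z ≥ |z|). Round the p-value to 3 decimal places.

p-value = 0.327

With x = 94 successes in n = 115, p̂ = 0.81739.
Null standard error: √(0.85·0.15/115) = √0.001108696 = 0.033297.
z = (p̂ − p₀)/SE = (94/115 − 0.85)/0.033297 ≈ -0.9793.
From the standard normal, 2·P(Z ≥ |z|) = 0.327.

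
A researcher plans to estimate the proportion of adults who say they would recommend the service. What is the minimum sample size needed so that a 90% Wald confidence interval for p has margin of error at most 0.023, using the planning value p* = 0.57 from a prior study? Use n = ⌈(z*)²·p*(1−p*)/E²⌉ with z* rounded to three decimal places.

For 90% confidence, z* = 1.645.
p*(1−p*) = 0.2451.
(z*)²·p*(1−p*)/E² = 2.706025·0.2451/0.000529 = 1253.775.
Rounding up, n = 1254.

n = 1254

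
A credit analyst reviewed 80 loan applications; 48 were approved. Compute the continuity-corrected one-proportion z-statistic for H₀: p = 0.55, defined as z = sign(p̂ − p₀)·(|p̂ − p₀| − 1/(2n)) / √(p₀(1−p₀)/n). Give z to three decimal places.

z = 0.787

With x = 48 successes in n = 80, p̂ = 0.60000. p̂ − p₀ = 0.050000.
1/(2n) = 0.006250.
Corrected numerator: |0.050000| − 0.006250 = 0.043750.
Under H₀, SE = √(p₀(1−p₀)/n) = √(0.55·0.45/80) = √0.003093750 = 0.055621.
z = (+)0.043750/0.055621 = 0.787.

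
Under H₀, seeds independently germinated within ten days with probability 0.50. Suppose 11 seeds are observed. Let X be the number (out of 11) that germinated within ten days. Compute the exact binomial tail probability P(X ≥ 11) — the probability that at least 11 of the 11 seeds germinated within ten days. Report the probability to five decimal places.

X ~ Binomial(n=11, p=0.50).
P(X ≥ 11) = C(11,11)·0.50^11·0.50^0.
= 0.000488 = 0.00049.

P = 0.00049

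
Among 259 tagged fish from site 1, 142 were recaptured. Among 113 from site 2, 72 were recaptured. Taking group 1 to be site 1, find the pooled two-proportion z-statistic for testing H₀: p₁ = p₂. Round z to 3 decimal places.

z = -1.595

Sample proportions: p̂₁ = 142/259 = 0.54826 and p̂₂ = 72/113 = 0.63717.
Pooled p̂ = (142+72)/(259+113) = 214/372 = 0.57527.
SE = √[p̂(1−p̂)(1/n₁+1/n₂)] = √[0.57527·0.42473·(1/259+1/113)] ≈ 0.055728.
z = (p̂₁ − p̂₂)/SE = (0.54826 − 0.63717)/0.055728 = -0.08891/0.055728 = -1.595.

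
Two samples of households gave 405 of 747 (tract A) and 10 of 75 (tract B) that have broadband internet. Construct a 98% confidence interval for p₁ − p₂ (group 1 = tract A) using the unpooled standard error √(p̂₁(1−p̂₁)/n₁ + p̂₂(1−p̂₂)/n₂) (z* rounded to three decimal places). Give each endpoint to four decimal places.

p̂₁ = 405/747 = 0.54217, p̂₂ = 10/75 = 0.13333; p̂₁ − p̂₂ = 0.40884.
SE = √(0.000332292 + 0.001540741) = √0.001873033 = 0.043279.
z* = 2.326 at the 98% level. Margin of error = 0.10067.
So the interval runs from 0.3082 to 0.5095.

(0.3082, 0.5095)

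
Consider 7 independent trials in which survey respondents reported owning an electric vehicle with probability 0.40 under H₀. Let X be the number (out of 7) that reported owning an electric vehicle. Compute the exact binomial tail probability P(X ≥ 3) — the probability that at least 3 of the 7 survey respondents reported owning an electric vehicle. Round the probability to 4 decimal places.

P = 0.5801

X ~ Binomial(n=7, p=0.40).
P(X ≥ 3) = Σ_{j=3}^{7} C(7,j)·0.40^j·0.60^{7−j}.
= 0.290304 + 0.193536 + 0.077414 + 0.017203 + 0.001638 = 0.5801.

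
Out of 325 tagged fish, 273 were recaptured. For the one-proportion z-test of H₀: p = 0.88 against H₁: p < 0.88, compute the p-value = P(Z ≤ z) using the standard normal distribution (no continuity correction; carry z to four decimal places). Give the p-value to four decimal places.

p-value = 0.0132

Sample proportion p̂ = 273/325 = 0.84000.
Null standard error: √(0.88·0.12/325) = √0.000324923 = 0.018026.
z = (p̂ − p₀)/SE = (273/325 − 0.88)/0.018026 ≈ -2.2191.
From the standard normal, P(Z ≤ z) = 0.0132.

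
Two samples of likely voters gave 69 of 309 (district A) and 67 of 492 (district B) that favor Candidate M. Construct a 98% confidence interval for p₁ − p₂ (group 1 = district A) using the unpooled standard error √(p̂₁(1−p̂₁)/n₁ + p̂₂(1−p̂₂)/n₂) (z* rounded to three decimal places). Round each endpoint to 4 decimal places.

p̂₁ = 0.22330, p̂₂ = 0.13618, so the observed difference is 0.08712.
SE = √(0.000561287 + 0.000239094) = √0.000800381 = 0.028291.
For 98% confidence, z* = 2.326. Margin of error = 0.06580.
So the interval runs from 0.0213 to 0.1529.

(0.0213, 0.1529)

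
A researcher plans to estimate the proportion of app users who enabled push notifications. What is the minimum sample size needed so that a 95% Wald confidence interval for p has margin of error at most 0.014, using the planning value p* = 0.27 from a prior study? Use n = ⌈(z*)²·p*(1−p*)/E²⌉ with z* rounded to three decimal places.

The 95% critical value is z* = 1.960.
p*(1−p*) = 0.27·0.73 = 0.1971.
Required n before rounding: 3.841600 × 0.1971 / 0.014² = 3863.160.
Rounding up, n = 3864.

n = 3864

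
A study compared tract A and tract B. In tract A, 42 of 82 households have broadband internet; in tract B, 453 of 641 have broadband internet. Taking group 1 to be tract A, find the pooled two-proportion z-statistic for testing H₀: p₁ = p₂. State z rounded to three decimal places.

z = -3.569

p̂₁ = 42/82 = 0.51220, p̂₂ = 453/641 = 0.70671.
Pooled p̂ = (42+453)/(82+641) = 495/723 = 0.68465.
SE = √[p̂(1−p̂)(1/n₁+1/n₂)] = √[0.68465·0.31535·(1/82+1/641)] ≈ 0.054496.
z = -0.19451/0.054496 = -3.569.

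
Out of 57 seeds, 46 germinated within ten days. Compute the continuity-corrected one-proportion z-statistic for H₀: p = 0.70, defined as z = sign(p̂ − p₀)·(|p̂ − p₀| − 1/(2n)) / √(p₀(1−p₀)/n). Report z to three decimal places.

Sample proportion p̂ = 46/57 = 0.80702. p̂ − p₀ = 0.107018.
1/(2n) = 0.008772.
Corrected numerator: |0.107018| − 0.008772 = 0.098246.
SE₀ = √(0.70·0.30/57) = 0.060698.
z = +0.098246/0.060698 = 1.619.

z = 1.619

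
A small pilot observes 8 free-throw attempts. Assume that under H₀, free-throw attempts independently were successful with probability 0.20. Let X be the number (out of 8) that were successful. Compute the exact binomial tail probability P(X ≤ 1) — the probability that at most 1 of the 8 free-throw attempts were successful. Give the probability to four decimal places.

X ~ Binomial(n=8, p=0.20).
P(X ≤ 1) = C(8,0)·0.20^0·0.80^8 + C(8,1)·0.20^1·0.80^7.
= 0.167772 + 0.335544 = 0.5033.

P = 0.5033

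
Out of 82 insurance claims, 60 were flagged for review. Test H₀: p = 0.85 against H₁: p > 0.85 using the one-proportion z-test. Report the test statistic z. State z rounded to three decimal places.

With x = 60 successes in n = 82, p̂ = 0.73171.
Null standard error: √(0.85·0.15/82) = √0.001554878 = 0.039432.
Test statistic: z = -0.11829/0.039432 = -3.000.

z = -3.000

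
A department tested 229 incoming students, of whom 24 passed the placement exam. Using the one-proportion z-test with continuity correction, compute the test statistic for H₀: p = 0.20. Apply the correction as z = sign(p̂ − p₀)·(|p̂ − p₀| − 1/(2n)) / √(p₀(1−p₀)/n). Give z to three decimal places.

z = -3.519

Sample proportion p̂ = 24/229 = 0.10480. p̂ − p₀ = -0.095197.
1/(2n) = 0.002183.
Corrected numerator: |-0.095197| − 0.002183 = 0.093014.
Null standard error: √(0.20·0.80/229) = √0.000698690 = 0.026433.
z = −0.093014/0.026433 = -3.519.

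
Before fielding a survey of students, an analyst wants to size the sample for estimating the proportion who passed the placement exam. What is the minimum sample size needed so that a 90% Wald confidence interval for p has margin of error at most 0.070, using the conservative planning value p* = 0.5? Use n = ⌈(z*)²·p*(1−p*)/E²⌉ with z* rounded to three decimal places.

The 90% critical value is z* = 1.645.
p*(1−p*) = 0.50·0.50 = 0.2500.
Required n before rounding: 2.706025 × 0.2500 / 0.070² = 138.062.
⌈138.062⌉ = 139.

n = 139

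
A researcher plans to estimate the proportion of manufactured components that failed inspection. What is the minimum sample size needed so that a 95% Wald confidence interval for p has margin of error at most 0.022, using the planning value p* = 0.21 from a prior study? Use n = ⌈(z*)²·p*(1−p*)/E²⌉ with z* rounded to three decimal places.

The 95% critical value is z* = 1.960.
p*(1−p*) = 0.21·0.79 = 0.1659.
(z*)²·p*(1−p*)/E² = 3.841600·0.1659/0.000484 = 1316.780.
Rounding up, n = 1317.

n = 1317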